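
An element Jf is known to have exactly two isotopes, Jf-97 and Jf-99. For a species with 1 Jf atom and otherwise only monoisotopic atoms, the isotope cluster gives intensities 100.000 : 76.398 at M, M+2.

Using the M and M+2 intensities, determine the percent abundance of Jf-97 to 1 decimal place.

If p is the fraction of Jf that is Jf-97, then I(M+2)/I(M) = [C(1,1)·p^0·(1−p)] / p^1 = 1·(1−p)/p = 76.398/100.000 = 0.7640
(1−p)/p = 0.7640/1 = 0.7640  ⇒  p = 1/(1 + 0.7640) = 0.5669
Jf-97: 56.7%, Jf-99: 43.3%.

56.7%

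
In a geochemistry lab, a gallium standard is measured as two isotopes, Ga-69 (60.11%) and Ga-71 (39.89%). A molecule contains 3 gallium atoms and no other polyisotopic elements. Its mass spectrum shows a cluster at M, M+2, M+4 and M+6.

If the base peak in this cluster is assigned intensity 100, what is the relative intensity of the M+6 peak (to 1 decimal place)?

14.7

Binomial terms of (0.6011 + 0.3989)^3: M 0.2172, M+2 0.4324, M+4 0.2869, M+6 0.0635 → M+2 is the base peak.
P(M+2) = C(3,1) × 0.6011^2 × 0.3989^1 = 3 × 0.36132121 × 0.3989 = 0.432393 (base)
P(M+6) = C(3,3) × 0.6011^0 × 0.3989^3 = 1 × 1.0000 × 0.06347345 = 0.063473
Relative intensity = 0.063473 / 0.432393 × 100 = 14.7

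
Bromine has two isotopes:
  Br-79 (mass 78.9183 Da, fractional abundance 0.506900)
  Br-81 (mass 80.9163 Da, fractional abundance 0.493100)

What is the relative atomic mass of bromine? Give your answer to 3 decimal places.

Average mass = Σ (abundance × isotope mass) = 0.506900 × 78.9183 + 0.493100 × 80.9163
= 40.00369 + 39.89983 = 79.90352 Da

79.904 Da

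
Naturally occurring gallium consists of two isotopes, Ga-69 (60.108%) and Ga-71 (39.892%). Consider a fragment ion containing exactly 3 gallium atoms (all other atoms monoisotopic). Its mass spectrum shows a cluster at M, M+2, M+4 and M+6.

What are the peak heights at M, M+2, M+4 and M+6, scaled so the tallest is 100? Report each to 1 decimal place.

Each Ga atom is independently Ga-69 (p = 0.60108) or Ga-71 (q = 0.39892); the cluster is the binomial expansion (p + q)^3.
P(M) = 0.60108^3 = 0.217169
P(M+2) = 3 × 0.60108^2 × 0.39892^1 = 0.432386
P(M+4) = 3 × 0.60108^1 × 0.39892^2 = 0.286963
P(M+6) = 0.39892^3 = 0.063483
The M+2 peak is largest (0.432386); scaling to 100 gives 50.2 : 100.0 : 66.4 : 14.7.

50.2 : 100.0 : 66.4 : 14.7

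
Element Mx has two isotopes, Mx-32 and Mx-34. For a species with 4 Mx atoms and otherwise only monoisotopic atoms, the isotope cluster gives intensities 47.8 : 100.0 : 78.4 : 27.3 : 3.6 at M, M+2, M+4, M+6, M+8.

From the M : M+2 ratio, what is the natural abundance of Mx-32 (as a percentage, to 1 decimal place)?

Write p for the Mx-32 fraction. I(M+2)/I(M) = [C(4,1)·p^3·(1−p)] / p^4 = 4·(1−p)/p = 100.0/47.8 = 2.0921
(1−p)/p = 2.0921/4 = 0.5230  ⇒  p = 1/(1 + 0.5230) = 0.6566
Mx-32: 65.7%, Mx-34: 34.3%.

65.7%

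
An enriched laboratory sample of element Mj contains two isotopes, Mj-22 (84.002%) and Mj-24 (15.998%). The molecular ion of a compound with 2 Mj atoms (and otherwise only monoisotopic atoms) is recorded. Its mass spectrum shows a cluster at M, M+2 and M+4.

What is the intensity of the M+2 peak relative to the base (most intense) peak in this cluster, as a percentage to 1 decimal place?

Binomial terms of (0.84002 + 0.15998)^2: M 0.7056, M+2 0.2688, M+4 0.0256 → M is the base peak.
P(M) = C(2,0) × 0.84002^2 × 0.15998^0 = 1 × 0.7056336 × 1.0000 = 0.705634 (base)
P(M+2) = C(2,1) × 0.84002^1 × 0.15998^1 = 2 × 0.84002 × 0.15998 = 0.268773
Relative intensity = 0.268773 / 0.705634 × 100 = 38.1

38.1%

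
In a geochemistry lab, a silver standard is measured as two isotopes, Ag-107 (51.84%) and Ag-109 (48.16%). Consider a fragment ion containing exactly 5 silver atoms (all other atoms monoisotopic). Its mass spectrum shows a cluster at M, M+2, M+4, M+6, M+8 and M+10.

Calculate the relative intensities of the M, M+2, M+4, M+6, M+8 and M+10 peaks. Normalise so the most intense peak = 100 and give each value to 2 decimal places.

11.59 : 53.82 : 100.00 : 92.90 : 43.15 : 8.02

Expanding (0.5184 + 0.4816)^5:
P(M) = 0.5184^5 = 0.037439
P(M+2) = 5 × 0.5184^4 × 0.4816^1 = 0.173907
P(M+4) = 10 × 0.5184^3 × 0.4816^2 = 0.323123
P(M+6) = 10 × 0.5184^2 × 0.4816^3 = 0.300185
P(M+8) = 5 × 0.5184^1 × 0.4816^4 = 0.139438
P(M+10) = 0.4816^5 = 0.025908
The M+4 peak is largest (0.323123); scaling to 100 gives 11.59 : 53.82 : 100.00 : 92.90 : 43.15 : 8.02.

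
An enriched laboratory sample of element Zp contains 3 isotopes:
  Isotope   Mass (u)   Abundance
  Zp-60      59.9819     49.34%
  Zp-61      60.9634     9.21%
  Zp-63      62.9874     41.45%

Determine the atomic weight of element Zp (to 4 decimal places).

61.3181 u

Average mass = Σ (abundance × isotope mass) = 0.4934 × 59.9819 + 0.0921 × 60.9634 + 0.4145 × 62.9874
= 29.59507 + 5.61473 + 26.10828 = 61.31808 u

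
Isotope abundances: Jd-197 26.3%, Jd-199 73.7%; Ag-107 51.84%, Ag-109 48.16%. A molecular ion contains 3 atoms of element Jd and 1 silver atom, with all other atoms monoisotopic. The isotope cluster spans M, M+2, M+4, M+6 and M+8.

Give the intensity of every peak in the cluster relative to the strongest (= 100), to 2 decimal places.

2.28 : 21.27 : 71.47 : 100.00 : 46.58

Element Jd pattern (n=3): 0.01819145 : 0.15293266 : 0.42856034 : 0.40031555
Silver pattern (n=1): 0.5184 : 0.4816
Convolve the two distributions (both contribute in 2-u steps):
  M: 0.01819145×0.5184 = 0.009430
  M+2: 0.01819145×0.4816 + 0.15293266×0.5184 = 0.088041
  M+4: 0.15293266×0.4816 + 0.42856034×0.5184 = 0.295818
  M+6: 0.42856034×0.4816 + 0.40031555×0.5184 = 0.413918
  M+8: 0.40031555×0.4816 = 0.192792
Scale to base peak (0.413918) = 100: 2.28 : 21.27 : 71.47 : 100.00 : 46.58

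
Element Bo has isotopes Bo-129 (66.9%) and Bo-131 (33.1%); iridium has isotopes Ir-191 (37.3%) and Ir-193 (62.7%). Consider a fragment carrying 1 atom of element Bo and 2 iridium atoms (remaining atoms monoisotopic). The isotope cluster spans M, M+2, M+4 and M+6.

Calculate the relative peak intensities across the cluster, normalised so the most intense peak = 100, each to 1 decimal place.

Element Bo pattern (n=1): 0.6690 : 0.3310
Iridium pattern (n=2): 0.139129 : 0.467742 : 0.393129
Convolve the two distributions (both contribute in 2-u steps):
  M: 0.6690×0.139129 = 0.093077
  M+2: 0.6690×0.467742 + 0.3310×0.139129 = 0.358971
  M+4: 0.6690×0.393129 + 0.3310×0.467742 = 0.417826
  M+6: 0.3310×0.393129 = 0.130126
Scale to base peak (0.417826) = 100: 22.3 : 85.9 : 100.0 : 31.1

22.3 : 85.9 : 100.0 : 31.1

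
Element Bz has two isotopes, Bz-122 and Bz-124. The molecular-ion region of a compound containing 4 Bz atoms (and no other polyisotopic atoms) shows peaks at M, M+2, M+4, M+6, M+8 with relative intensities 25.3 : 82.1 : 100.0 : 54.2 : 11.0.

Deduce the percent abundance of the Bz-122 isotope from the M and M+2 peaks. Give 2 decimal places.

55.21%

Let p = fractional abundance of Bz-122. I(M+2)/I(M) = [C(4,1)·p^3·(1−p)] / p^4 = 4·(1−p)/p = 82.1/25.3 = 3.2451
(1−p)/p = 3.2451/4 = 0.8113  ⇒  p = 1/(1 + 0.8113) = 0.5521
Bz-122: 55.21%, Bz-124: 44.79%.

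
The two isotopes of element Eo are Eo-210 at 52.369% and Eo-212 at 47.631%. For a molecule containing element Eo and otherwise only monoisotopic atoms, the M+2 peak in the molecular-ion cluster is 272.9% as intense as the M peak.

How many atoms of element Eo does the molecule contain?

3

For n independent Eo atoms, I(M+2)/I(M) = n · (abundance Eo-212) / (abundance Eo-210) = n · 0.47631/0.52369.
n = 2.729 × 0.52369/0.47631 = 3.00 ≈ 3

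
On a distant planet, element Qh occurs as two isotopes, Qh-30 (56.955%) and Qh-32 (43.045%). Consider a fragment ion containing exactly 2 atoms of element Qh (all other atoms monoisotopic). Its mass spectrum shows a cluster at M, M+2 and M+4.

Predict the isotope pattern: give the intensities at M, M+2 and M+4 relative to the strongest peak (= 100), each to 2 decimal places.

Expanding (0.56955 + 0.43045)^2:
P(M) = 0.56955^2 = 0.324387
P(M+2) = 2 × 0.56955^1 × 0.43045^1 = 0.490326
P(M+4) = 0.43045^2 = 0.185287
The M+2 peak is largest (0.490326); scaling to 100 gives 66.16 : 100.00 : 37.79.

66.16 : 100.00 : 37.79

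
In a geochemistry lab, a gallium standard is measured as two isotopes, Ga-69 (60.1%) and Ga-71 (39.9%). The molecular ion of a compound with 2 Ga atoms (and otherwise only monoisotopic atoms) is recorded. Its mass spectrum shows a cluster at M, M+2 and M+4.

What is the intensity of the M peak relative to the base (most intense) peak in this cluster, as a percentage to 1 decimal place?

(0.601 + 0.399)^2 gives M 0.3612, M+2 0.4796, M+4 0.1592; the largest is M+2.
P(M+2) = C(2,1) × 0.601^1 × 0.399^1 = 2 × 0.6010 × 0.3990 = 0.479598 (base)
P(M) = C(2,0) × 0.601^2 × 0.399^0 = 1 × 0.361201 × 1.0000 = 0.361201
Relative intensity = 0.361201 / 0.479598 × 100 = 75.3

75.3%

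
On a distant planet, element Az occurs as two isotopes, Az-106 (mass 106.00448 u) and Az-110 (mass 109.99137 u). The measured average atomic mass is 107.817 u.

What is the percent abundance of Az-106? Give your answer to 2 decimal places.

54.54%

With x = fraction of Az-106 (so Az-110 is 1 − x):
106.00448·x + 109.99137·(1 − x) = 107.817
(106.00448 − 109.99137)·x = 107.817 − 109.99137
x = -2.17437 / -3.98689 = 0.54538 → 54.54% Az-106, 45.46% Az-110.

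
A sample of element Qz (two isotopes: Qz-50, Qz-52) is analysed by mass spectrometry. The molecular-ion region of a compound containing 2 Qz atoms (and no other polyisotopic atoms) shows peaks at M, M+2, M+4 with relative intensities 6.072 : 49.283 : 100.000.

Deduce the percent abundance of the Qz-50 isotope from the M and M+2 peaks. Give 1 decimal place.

If p is the fraction of Qz that is Qz-50, then I(M+2)/I(M) = [C(2,1)·p^1·(1−p)] / p^2 = 2·(1−p)/p = 49.283/6.072 = 8.1164
(1−p)/p = 8.1164/2 = 4.0582  ⇒  p = 1/(1 + 4.0582) = 0.1977
Qz-50: 19.8%, Qz-52: 80.2%.

19.8%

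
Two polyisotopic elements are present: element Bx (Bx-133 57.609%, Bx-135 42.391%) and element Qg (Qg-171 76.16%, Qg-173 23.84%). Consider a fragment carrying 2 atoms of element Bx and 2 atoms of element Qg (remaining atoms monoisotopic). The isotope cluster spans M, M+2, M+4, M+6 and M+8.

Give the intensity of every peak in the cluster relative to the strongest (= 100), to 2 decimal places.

Element Bx pattern (n=2): 0.33187969 : 0.48842062 : 0.17969969
Element Qg pattern (n=2): 0.58003456 : 0.36313088 : 0.05683456
Convolve the two distributions (both contribute in 2-u steps):
  M: 0.33187969×0.58003456 = 0.192502
  M+2: 0.33187969×0.36313088 + 0.48842062×0.58003456 = 0.403817
  M+4: 0.33187969×0.05683456 + 0.48842062×0.36313088 + 0.17969969×0.58003456 = 0.300455
  M+6: 0.48842062×0.05683456 + 0.17969969×0.36313088 = 0.093014
  M+8: 0.17969969×0.05683456 = 0.010213
Scale to base peak (0.403817) = 100: 47.67 : 100.00 : 74.40 : 23.03 : 2.53

47.67 : 100.00 : 74.40 : 23.03 : 2.53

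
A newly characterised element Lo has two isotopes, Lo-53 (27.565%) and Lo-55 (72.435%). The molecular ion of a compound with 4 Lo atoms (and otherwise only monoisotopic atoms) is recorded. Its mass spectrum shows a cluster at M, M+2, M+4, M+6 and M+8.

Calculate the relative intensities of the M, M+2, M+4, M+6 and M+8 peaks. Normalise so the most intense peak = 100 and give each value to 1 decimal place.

Expanding (0.27565 + 0.72435)^4:
P(M) = 0.27565^4 = 0.005773
P(M+2) = 4 × 0.27565^3 × 0.72435^1 = 0.060685
P(M+4) = 6 × 0.27565^2 × 0.72435^2 = 0.239202
P(M+6) = 4 × 0.27565^1 × 0.72435^3 = 0.419048
P(M+8) = 0.72435^4 = 0.275292
The M+6 peak is largest (0.419048); scaling to 100 gives 1.4 : 14.5 : 57.1 : 100.0 : 65.7.

1.4 : 14.5 : 57.1 : 100.0 : 65.7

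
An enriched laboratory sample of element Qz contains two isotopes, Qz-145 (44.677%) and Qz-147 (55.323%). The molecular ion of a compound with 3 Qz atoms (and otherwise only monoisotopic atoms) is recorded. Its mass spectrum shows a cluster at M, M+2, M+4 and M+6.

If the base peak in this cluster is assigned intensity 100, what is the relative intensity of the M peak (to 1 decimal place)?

21.7

(0.44677 + 0.55323)^3 gives M 0.0892, M+2 0.3313, M+4 0.4102, M+6 0.1693; the largest is M+4.
P(M+4) = C(3,2) × 0.44677^1 × 0.55323^2 = 3 × 0.44677 × 0.30606343 = 0.410220 (base)
P(M) = C(3,0) × 0.44677^3 × 0.55323^0 = 1 × 0.08917683 × 1.0000 = 0.089177
Relative intensity = 0.089177 / 0.410220 × 100 = 21.7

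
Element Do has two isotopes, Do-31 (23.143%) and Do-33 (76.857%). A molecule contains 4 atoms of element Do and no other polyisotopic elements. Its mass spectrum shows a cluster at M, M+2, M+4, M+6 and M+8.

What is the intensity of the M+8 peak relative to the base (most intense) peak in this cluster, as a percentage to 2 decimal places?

Binomial terms of (0.23143 + 0.76857)^4: M 0.0029, M+2 0.0381, M+4 0.1898, M+6 0.4203, M+8 0.3489 → M+6 is the base peak.
P(M+6) = C(4,3) × 0.23143^1 × 0.76857^3 = 4 × 0.23143 × 0.45399418 = 0.420271 (base)
P(M+8) = C(4,4) × 0.23143^0 × 0.76857^4 = 1 × 1.0000 × 0.34892631 = 0.348926
Relative intensity = 0.348926 / 0.420271 × 100 = 83.02

83.02%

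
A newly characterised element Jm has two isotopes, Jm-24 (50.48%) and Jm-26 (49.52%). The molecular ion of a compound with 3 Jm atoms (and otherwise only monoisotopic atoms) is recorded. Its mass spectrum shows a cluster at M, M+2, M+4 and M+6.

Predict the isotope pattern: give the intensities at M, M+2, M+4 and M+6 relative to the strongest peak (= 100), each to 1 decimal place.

Each Jm atom is independently Jm-24 (p = 0.5048) or Jm-26 (q = 0.4952); the cluster is the binomial expansion (p + q)^3.
P(M) = 0.5048^3 = 0.128635
P(M+2) = 3 × 0.5048^2 × 0.4952^1 = 0.378565
P(M+4) = 3 × 0.5048^1 × 0.4952^2 = 0.371366
P(M+6) = 0.4952^3 = 0.121434
The M+2 peak is largest (0.378565); scaling to 100 gives 34.0 : 100.0 : 98.1 : 32.1.

34.0 : 100.0 : 98.1 : 32.1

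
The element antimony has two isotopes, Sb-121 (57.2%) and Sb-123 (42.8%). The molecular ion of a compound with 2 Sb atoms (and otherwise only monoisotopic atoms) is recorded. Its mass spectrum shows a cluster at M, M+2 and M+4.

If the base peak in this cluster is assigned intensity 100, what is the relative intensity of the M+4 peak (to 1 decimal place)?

37.4

Binomial terms of (0.572 + 0.428)^2: M 0.3272, M+2 0.4896, M+4 0.1832 → M+2 is the base peak.
P(M+2) = C(2,1) × 0.572^1 × 0.428^1 = 2 × 0.5720 × 0.4280 = 0.489632 (base)
P(M+4) = C(2,2) × 0.572^0 × 0.428^2 = 1 × 1.0000 × 0.183184 = 0.183184
Relative intensity = 0.183184 / 0.489632 × 100 = 37.4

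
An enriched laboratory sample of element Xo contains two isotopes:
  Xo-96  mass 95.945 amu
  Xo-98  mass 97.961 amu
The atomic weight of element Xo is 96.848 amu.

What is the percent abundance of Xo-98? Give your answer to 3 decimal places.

Let x be the fractional abundance of Xo-96; then Xo-98 has abundance 1 − x.
95.945·x + 97.961·(1 − x) = 96.848
(95.945 − 97.961)·x = 96.848 − 97.961
x = -1.113 / -2.016 = 0.55208 → 55.208% Xo-96, 44.792% Xo-98.

44.792%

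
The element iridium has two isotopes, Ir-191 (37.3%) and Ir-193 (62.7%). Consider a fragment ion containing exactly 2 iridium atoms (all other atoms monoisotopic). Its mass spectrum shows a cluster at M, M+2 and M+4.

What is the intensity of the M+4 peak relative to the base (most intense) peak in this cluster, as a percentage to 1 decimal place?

84.0%

Binomial terms of (0.373 + 0.627)^2: M 0.1391, M+2 0.4677, M+4 0.3931 → M+2 is the base peak.
P(M+2) = C(2,1) × 0.373^1 × 0.627^1 = 2 × 0.3730 × 0.6270 = 0.467742 (base)
P(M+4) = C(2,2) × 0.373^0 × 0.627^2 = 1 × 1.0000 × 0.393129 = 0.393129
Relative intensity = 0.393129 / 0.467742 × 100 = 84.0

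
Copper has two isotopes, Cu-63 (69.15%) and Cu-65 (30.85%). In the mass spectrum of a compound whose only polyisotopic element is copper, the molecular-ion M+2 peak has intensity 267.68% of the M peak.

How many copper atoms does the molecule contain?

6

The M+2/M ratio from n Cu atoms is n · q/p = n · 0.3085/0.6915.
n = 2.6768 × 0.6915/0.3085 = 6.00 ≈ 6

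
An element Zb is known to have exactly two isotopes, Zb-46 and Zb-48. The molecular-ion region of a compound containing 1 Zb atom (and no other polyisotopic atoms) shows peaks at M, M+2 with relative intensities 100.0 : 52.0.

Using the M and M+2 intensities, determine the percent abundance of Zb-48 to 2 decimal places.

Let p = fractional abundance of Zb-46. I(M+2)/I(M) = [C(1,1)·p^0·(1−p)] / p^1 = 1·(1−p)/p = 52.0/100.0 = 0.5200
(1−p)/p = 0.5200/1 = 0.5200  ⇒  p = 1/(1 + 0.5200) = 0.6579
Zb-46: 65.79%, Zb-48: 34.21%.

34.21%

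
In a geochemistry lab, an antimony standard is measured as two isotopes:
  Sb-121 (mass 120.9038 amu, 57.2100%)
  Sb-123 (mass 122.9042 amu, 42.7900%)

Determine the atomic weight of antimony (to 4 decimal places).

Weight each isotope mass by its fractional abundance: 0.572100 × 120.9038 + 0.427900 × 122.9042
= 69.16906 + 52.59071 = 121.75977 amu

121.7598 amu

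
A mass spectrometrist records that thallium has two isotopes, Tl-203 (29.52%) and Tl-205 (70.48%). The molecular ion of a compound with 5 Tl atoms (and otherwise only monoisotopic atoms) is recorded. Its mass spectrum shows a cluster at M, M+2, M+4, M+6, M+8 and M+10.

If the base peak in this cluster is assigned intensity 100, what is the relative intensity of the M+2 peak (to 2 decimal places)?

7.35

(0.2952 + 0.7048)^5 gives M 0.0022, M+2 0.0268, M+4 0.1278, M+6 0.3051, M+8 0.3642, M+10 0.1739; the largest is M+8.
P(M+8) = C(5,4) × 0.2952^1 × 0.7048^4 = 5 × 0.2952 × 0.24675365 = 0.364208 (base)
P(M+2) = C(5,1) × 0.2952^4 × 0.7048^1 = 5 × 0.00759391 × 0.7048 = 0.026761
Relative intensity = 0.026761 / 0.364208 × 100 = 7.35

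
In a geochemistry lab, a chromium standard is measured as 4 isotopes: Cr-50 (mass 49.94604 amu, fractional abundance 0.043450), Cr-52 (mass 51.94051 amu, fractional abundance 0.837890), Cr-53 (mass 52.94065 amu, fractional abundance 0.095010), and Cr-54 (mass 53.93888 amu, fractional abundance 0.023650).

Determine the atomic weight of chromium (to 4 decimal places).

51.9961 amu

The abundance-weighted mean is 0.043450 × 49.94604 + 0.837890 × 51.94051 + 0.095010 × 52.94065 + 0.023650 × 53.93888
= 2.170155 + 43.520434 + 5.029891 + 1.275655 = 51.996135 amu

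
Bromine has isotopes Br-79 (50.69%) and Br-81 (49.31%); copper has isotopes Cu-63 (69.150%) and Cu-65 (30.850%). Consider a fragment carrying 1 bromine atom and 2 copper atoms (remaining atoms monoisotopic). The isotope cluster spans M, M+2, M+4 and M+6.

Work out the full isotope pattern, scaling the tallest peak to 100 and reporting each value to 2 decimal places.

Bromine pattern (n=1): 0.5069 : 0.4931
Copper pattern (n=2): 0.47817225 : 0.4266555 : 0.09517225
Convolve the two distributions (both contribute in 2-u steps):
  M: 0.5069×0.47817225 = 0.242386
  M+2: 0.5069×0.4266555 + 0.4931×0.47817225 = 0.452058
  M+4: 0.5069×0.09517225 + 0.4931×0.4266555 = 0.258627
  M+6: 0.4931×0.09517225 = 0.046929
Scale to base peak (0.452058) = 100: 53.62 : 100.00 : 57.21 : 10.38

53.62 : 100.00 : 57.21 : 10.38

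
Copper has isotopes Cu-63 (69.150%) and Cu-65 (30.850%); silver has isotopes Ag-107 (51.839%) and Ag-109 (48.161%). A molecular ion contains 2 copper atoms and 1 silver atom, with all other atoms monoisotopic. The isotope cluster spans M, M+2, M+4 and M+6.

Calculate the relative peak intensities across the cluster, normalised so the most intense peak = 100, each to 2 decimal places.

Copper pattern (n=2): 0.47817225 : 0.4266555 : 0.09517225
Silver pattern (n=1): 0.51839 : 0.48161
Convolve the two distributions (both contribute in 2-u steps):
  M: 0.47817225×0.51839 = 0.247880
  M+2: 0.47817225×0.48161 + 0.4266555×0.51839 = 0.451466
  M+4: 0.4266555×0.48161 + 0.09517225×0.51839 = 0.254818
  M+6: 0.09517225×0.48161 = 0.045836
Scale to base peak (0.451466) = 100: 54.91 : 100.00 : 56.44 : 10.15

54.91 : 100.00 : 56.44 : 10.15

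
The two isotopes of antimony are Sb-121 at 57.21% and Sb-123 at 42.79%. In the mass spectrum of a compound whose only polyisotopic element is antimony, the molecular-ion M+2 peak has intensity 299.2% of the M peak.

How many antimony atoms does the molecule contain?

For n independent Sb atoms, I(M+2)/I(M) = n · (abundance Sb-123) / (abundance Sb-121) = n · 0.4279/0.5721.
n = 2.992 × 0.5721/0.4279 = 4.00 ≈ 4

4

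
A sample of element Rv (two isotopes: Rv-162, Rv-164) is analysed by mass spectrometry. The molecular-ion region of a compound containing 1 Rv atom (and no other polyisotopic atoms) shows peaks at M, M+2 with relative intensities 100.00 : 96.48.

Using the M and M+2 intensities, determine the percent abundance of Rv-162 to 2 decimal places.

Let p = fractional abundance of Rv-162. I(M+2)/I(M) = [C(1,1)·p^0·(1−p)] / p^1 = 1·(1−p)/p = 96.48/100.00 = 0.9648
(1−p)/p = 0.9648/1 = 0.9648  ⇒  p = 1/(1 + 0.9648) = 0.5090
Rv-162: 50.90%, Rv-164: 49.10%.

50.90%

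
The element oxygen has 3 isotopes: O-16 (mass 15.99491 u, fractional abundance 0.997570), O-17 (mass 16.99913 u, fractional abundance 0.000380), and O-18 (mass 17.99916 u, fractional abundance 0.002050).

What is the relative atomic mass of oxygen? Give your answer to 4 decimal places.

The abundance-weighted mean is 0.997570 × 15.99491 + 0.000380 × 16.99913 + 0.002050 × 17.99916
= 15.956042 + 0.006460 + 0.036898 = 15.999400 u

15.9994 u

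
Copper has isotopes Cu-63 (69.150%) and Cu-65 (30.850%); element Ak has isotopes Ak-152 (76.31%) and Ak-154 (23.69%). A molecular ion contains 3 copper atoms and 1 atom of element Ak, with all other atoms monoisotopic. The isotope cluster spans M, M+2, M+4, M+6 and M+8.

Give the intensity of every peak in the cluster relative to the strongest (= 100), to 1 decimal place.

60.6 : 100.0 : 61.4 : 16.6 : 1.7

Copper pattern (n=3): 0.33065611 : 0.44254842 : 0.19743483 : 0.02936064
Element Ak pattern (n=1): 0.7631 : 0.2369
Convolve the two distributions (both contribute in 2-u steps):
  M: 0.33065611×0.7631 = 0.252324
  M+2: 0.33065611×0.2369 + 0.44254842×0.7631 = 0.416041
  M+4: 0.44254842×0.2369 + 0.19743483×0.7631 = 0.255502
  M+6: 0.19743483×0.2369 + 0.02936064×0.7631 = 0.069177
  M+8: 0.02936064×0.2369 = 0.006956
Scale to base peak (0.416041) = 100: 60.6 : 100.0 : 61.4 : 16.6 : 1.7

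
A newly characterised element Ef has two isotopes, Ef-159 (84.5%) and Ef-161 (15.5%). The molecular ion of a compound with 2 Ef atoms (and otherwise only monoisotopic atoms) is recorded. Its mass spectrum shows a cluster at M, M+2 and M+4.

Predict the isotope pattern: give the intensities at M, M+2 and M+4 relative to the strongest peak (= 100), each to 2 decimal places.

100.00 : 36.69 : 3.36

The 2 Ef atoms are independent, so intensities follow the terms of (0.845 + 0.155)^2.
P(M) = 0.845^2 = 0.714025
P(M+2) = 2 × 0.845^1 × 0.155^1 = 0.261950
P(M+4) = 0.155^2 = 0.024025
The M peak is largest (0.714025); scaling to 100 gives 100.00 : 36.69 : 3.36.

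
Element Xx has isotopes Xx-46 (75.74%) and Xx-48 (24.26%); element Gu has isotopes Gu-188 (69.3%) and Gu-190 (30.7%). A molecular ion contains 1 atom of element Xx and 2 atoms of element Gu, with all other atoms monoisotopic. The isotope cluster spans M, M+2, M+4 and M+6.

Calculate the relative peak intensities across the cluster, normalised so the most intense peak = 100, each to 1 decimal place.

Element Xx pattern (n=1): 0.7574 : 0.2426
Element Gu pattern (n=2): 0.480249 : 0.425502 : 0.094249
Convolve the two distributions (both contribute in 2-u steps):
  M: 0.7574×0.480249 = 0.363741
  M+2: 0.7574×0.425502 + 0.2426×0.480249 = 0.438784
  M+4: 0.7574×0.094249 + 0.2426×0.425502 = 0.174611
  M+6: 0.2426×0.094249 = 0.022865
Scale to base peak (0.438784) = 100: 82.9 : 100.0 : 39.8 : 5.2

82.9 : 100.0 : 39.8 : 5.2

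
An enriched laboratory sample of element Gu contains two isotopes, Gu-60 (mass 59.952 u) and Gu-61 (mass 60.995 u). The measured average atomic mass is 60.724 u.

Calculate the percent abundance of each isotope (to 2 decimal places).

Gu-60: 25.98%, Gu-61: 74.02%

With x = fraction of Gu-60 (so Gu-61 is 1 − x):
59.952·x + 60.995·(1 − x) = 60.724
(59.952 − 60.995)·x = 60.724 − 60.995
x = -0.271 / -1.043 = 0.25983 → 25.98% Gu-60, 74.02% Gu-61.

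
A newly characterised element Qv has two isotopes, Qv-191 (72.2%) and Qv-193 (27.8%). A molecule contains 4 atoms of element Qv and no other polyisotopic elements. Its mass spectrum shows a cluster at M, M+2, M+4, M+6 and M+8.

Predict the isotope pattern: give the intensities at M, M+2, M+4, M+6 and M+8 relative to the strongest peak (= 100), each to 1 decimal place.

64.9 : 100.0 : 57.8 : 14.8 : 1.4

The 4 Qv atoms are independent, so intensities follow the terms of (0.722 + 0.278)^4.
P(M) = 0.722^4 = 0.271737
P(M+2) = 4 × 0.722^3 × 0.278^1 = 0.418520
P(M+4) = 6 × 0.722^2 × 0.278^2 = 0.241721
P(M+6) = 4 × 0.722^1 × 0.278^3 = 0.062049
P(M+8) = 0.278^4 = 0.005973
The M+2 peak is largest (0.418520); scaling to 100 gives 64.9 : 100.0 : 57.8 : 14.8 : 1.4.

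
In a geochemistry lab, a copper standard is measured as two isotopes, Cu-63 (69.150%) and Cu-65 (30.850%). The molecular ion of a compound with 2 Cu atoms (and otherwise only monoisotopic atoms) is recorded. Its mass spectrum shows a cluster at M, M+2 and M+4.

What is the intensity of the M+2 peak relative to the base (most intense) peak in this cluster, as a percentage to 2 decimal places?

89.23%

Binomial terms of (0.69150 + 0.30850)^2: M 0.4782, M+2 0.4267, M+4 0.0952 → M is the base peak.
P(M) = C(2,0) × 0.69150^2 × 0.30850^0 = 1 × 0.47817225 × 1.0000 = 0.478172 (base)
P(M+2) = C(2,1) × 0.69150^1 × 0.30850^1 = 2 × 0.6915 × 0.3085 = 0.426656
Relative intensity = 0.426656 / 0.478172 × 100 = 89.23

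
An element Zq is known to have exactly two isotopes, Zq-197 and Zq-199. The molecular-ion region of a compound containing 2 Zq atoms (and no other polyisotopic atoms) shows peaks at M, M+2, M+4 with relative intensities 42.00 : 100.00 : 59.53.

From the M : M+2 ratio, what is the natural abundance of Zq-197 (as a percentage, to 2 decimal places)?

Let p = fractional abundance of Zq-197. I(M+2)/I(M) = [C(2,1)·p^1·(1−p)] / p^2 = 2·(1−p)/p = 100.00/42.00 = 2.3810
(1−p)/p = 2.3810/2 = 1.1905  ⇒  p = 1/(1 + 1.1905) = 0.4565
Zq-197: 45.65%, Zq-199: 54.35%.

45.65%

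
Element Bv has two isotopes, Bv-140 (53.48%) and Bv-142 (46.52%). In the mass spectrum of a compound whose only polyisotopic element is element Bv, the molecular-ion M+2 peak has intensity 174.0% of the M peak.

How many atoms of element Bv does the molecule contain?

2

The M+2/M ratio from n Bv atoms is n · q/p = n · 0.4652/0.5348.
n = 1.740 × 0.5348/0.4652 = 2.00 ≈ 2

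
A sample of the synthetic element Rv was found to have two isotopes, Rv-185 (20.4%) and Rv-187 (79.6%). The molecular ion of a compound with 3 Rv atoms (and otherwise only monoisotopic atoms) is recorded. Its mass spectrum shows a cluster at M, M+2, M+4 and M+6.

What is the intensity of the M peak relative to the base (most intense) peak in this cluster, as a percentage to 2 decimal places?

(0.204 + 0.796)^3 gives M 0.0085, M+2 0.0994, M+4 0.3878, M+6 0.5044; the largest is M+6.
P(M+6) = C(3,3) × 0.204^0 × 0.796^3 = 1 × 1.0000 × 0.50435834 = 0.504358 (base)
P(M) = C(3,0) × 0.204^3 × 0.796^0 = 1 × 0.00848966 × 1.0000 = 0.008490
Relative intensity = 0.008490 / 0.504358 × 100 = 1.68

1.68%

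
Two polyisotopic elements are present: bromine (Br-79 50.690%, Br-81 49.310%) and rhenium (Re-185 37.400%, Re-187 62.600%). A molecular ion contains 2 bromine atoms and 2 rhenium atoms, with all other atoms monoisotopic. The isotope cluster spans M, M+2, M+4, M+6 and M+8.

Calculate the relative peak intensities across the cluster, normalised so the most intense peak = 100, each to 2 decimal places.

9.75 : 51.59 : 100.00 : 83.99 : 25.84

Bromine pattern (n=2): 0.25694761 : 0.49990478 : 0.24314761
Rhenium pattern (n=2): 0.139876 : 0.468248 : 0.391876
Convolve the two distributions (both contribute in 2-u steps):
  M: 0.25694761×0.139876 = 0.035941
  M+2: 0.25694761×0.468248 + 0.49990478×0.139876 = 0.190240
  M+4: 0.25694761×0.391876 + 0.49990478×0.468248 + 0.24314761×0.139876 = 0.368782
  M+6: 0.49990478×0.391876 + 0.24314761×0.468248 = 0.309754
  M+8: 0.24314761×0.391876 = 0.095284
Scale to base peak (0.368782) = 100: 9.75 : 51.59 : 100.00 : 83.99 : 25.84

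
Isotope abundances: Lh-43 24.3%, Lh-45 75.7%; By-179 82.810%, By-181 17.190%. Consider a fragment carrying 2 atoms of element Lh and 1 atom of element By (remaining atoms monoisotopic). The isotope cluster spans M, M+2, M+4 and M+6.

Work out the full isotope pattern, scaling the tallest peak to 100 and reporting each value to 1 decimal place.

Element Lh pattern (n=2): 0.059049 : 0.367902 : 0.573049
Element By pattern (n=1): 0.8281 : 0.1719
Convolve the two distributions (both contribute in 2-u steps):
  M: 0.059049×0.8281 = 0.048898
  M+2: 0.059049×0.1719 + 0.367902×0.8281 = 0.314810
  M+4: 0.367902×0.1719 + 0.573049×0.8281 = 0.537784
  M+6: 0.573049×0.1719 = 0.098507
Scale to base peak (0.537784) = 100: 9.1 : 58.5 : 100.0 : 18.3

9.1 : 58.5 : 100.0 : 18.3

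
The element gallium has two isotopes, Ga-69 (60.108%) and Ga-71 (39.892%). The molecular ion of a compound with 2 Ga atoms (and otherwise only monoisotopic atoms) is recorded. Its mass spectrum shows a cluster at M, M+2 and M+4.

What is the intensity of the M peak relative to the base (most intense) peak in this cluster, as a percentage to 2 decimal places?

Term probabilities: M 0.3613, M+2 0.4796, M+4 0.1591. Base peak = M+2.
P(M+2) = C(2,1) × 0.60108^1 × 0.39892^1 = 2 × 0.60108 × 0.39892 = 0.479566 (base)
P(M) = C(2,0) × 0.60108^2 × 0.39892^0 = 1 × 0.36129717 × 1.0000 = 0.361297
Relative intensity = 0.361297 / 0.479566 × 100 = 75.34

75.34%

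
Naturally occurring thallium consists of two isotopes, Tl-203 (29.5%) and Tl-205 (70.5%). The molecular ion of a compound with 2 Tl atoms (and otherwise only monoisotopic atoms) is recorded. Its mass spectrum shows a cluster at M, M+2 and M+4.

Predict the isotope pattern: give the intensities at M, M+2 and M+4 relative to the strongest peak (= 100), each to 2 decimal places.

Expanding (0.295 + 0.705)^2:
P(M) = 0.295^2 = 0.087025
P(M+2) = 2 × 0.295^1 × 0.705^1 = 0.415950
P(M+4) = 0.705^2 = 0.497025
The M+4 peak is largest (0.497025); scaling to 100 gives 17.51 : 83.69 : 100.00.

17.51 : 83.69 : 100.00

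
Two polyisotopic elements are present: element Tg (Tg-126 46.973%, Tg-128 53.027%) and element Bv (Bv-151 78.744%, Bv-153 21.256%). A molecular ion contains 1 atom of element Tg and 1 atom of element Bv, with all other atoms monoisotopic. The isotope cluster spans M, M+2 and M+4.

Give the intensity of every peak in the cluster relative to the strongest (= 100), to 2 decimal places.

71.49 : 100.00 : 21.78

Element Tg pattern (n=1): 0.46973 : 0.53027
Element Bv pattern (n=1): 0.78744 : 0.21256
Convolve the two distributions (both contribute in 2-u steps):
  M: 0.46973×0.78744 = 0.369884
  M+2: 0.46973×0.21256 + 0.53027×0.78744 = 0.517402
  M+4: 0.53027×0.21256 = 0.112714
Scale to base peak (0.517402) = 100: 71.49 : 100.00 : 21.78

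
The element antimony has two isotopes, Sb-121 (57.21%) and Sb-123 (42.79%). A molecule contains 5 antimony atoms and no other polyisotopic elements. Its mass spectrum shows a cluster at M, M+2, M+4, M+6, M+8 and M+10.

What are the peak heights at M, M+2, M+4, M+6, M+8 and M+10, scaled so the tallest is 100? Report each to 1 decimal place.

17.9 : 66.8 : 100.0 : 74.8 : 28.0 : 4.2

The 5 Sb atoms are independent, so intensities follow the terms of (0.5721 + 0.4279)^5.
P(M) = 0.5721^5 = 0.061286
P(M+2) = 5 × 0.5721^4 × 0.4279^1 = 0.229192
P(M+4) = 10 × 0.5721^3 × 0.4279^2 = 0.342847
P(M+6) = 10 × 0.5721^2 × 0.4279^3 = 0.256431
P(M+8) = 5 × 0.5721^1 × 0.4279^4 = 0.095898
P(M+10) = 0.4279^5 = 0.014345
The M+4 peak is largest (0.342847); scaling to 100 gives 17.9 : 66.8 : 100.0 : 74.8 : 28.0 : 4.2.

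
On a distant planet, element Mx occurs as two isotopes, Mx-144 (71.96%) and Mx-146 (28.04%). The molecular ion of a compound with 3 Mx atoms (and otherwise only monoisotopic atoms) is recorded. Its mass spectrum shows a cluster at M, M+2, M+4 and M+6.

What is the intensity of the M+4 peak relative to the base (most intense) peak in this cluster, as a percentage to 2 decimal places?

38.97%

Binomial terms of (0.7196 + 0.2804)^3: M 0.3726, M+2 0.4356, M+4 0.1697, M+6 0.0220 → M+2 is the base peak.
P(M+2) = C(3,1) × 0.7196^2 × 0.2804^1 = 3 × 0.51782416 × 0.2804 = 0.435594 (base)
P(M+4) = C(3,2) × 0.7196^1 × 0.2804^2 = 3 × 0.7196 × 0.07862416 = 0.169734
Relative intensity = 0.169734 / 0.435594 × 100 = 38.97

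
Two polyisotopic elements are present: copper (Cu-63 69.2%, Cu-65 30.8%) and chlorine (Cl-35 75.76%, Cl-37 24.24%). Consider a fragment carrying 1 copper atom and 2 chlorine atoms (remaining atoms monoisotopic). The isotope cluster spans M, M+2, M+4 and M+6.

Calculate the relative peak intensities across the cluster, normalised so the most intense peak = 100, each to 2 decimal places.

92.17 : 100.00 : 35.69 : 4.20

Copper pattern (n=1): 0.6920 : 0.3080
Chlorine pattern (n=2): 0.57395776 : 0.36728448 : 0.05875776
Convolve the two distributions (both contribute in 2-u steps):
  M: 0.6920×0.57395776 = 0.397179
  M+2: 0.6920×0.36728448 + 0.3080×0.57395776 = 0.430940
  M+4: 0.6920×0.05875776 + 0.3080×0.36728448 = 0.153784
  M+6: 0.3080×0.05875776 = 0.018097
Scale to base peak (0.430940) = 100: 92.17 : 100.00 : 35.69 : 4.20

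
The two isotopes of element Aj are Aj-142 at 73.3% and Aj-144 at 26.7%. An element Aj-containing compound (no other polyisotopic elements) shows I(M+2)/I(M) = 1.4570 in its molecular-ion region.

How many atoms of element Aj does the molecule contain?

4

For n independent Aj atoms, I(M+2)/I(M) = n · (abundance Aj-144) / (abundance Aj-142) = n · 0.267/0.733.
n = 1.4570 × 0.733/0.267 = 4.00 ≈ 4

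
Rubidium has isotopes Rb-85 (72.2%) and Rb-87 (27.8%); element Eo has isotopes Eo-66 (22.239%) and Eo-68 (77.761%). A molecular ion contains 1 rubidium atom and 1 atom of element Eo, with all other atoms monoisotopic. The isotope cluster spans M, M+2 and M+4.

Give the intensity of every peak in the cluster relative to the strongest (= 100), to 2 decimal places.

25.76 : 100.00 : 34.68

Rubidium pattern (n=1): 0.7220 : 0.2780
Element Eo pattern (n=1): 0.22239 : 0.77761
Convolve the two distributions (both contribute in 2-u steps):
  M: 0.7220×0.22239 = 0.160566
  M+2: 0.7220×0.77761 + 0.2780×0.22239 = 0.623259
  M+4: 0.2780×0.77761 = 0.216176
Scale to base peak (0.623259) = 100: 25.76 : 100.00 : 34.68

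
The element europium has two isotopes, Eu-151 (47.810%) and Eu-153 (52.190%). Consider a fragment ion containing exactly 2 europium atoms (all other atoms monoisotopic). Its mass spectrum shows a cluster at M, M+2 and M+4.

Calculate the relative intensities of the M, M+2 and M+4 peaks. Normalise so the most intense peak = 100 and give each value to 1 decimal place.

45.8 : 100.0 : 54.6

Each Eu atom is independently Eu-151 (p = 0.47810) or Eu-153 (q = 0.52190); the cluster is the binomial expansion (p + q)^2.
P(M) = 0.47810^2 = 0.228580
P(M+2) = 2 × 0.47810^1 × 0.52190^1 = 0.499041
P(M+4) = 0.52190^2 = 0.272380
The M+2 peak is largest (0.499041); scaling to 100 gives 45.8 : 100.0 : 54.6.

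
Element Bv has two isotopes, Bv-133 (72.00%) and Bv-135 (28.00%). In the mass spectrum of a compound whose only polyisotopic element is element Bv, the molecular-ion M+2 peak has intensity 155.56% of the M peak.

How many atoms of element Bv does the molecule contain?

4

The M+2/M ratio from n Bv atoms is n · q/p = n · 0.2800/0.7200.
n = 1.5556 × 0.7200/0.2800 = 4.00 ≈ 4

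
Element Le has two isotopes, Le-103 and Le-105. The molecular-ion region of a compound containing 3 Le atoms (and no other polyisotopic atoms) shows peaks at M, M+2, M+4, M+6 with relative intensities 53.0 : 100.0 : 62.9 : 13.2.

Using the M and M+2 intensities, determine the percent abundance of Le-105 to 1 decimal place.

Write p for the Le-103 fraction. I(M+2)/I(M) = [C(3,1)·p^2·(1−p)] / p^3 = 3·(1−p)/p = 100.0/53.0 = 1.8868
(1−p)/p = 1.8868/3 = 0.6289  ⇒  p = 1/(1 + 0.6289) = 0.6139
Le-103: 61.4%, Le-105: 38.6%.

38.6%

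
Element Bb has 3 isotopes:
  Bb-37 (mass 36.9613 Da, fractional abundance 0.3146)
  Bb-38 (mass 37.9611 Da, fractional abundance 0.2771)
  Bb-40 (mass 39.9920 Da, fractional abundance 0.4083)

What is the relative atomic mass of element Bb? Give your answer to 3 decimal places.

Ar = Σ fᵢ·mᵢ = 0.3146 × 36.9613 + 0.2771 × 37.9611 + 0.4083 × 39.9920
= 11.62802 + 10.51902 + 16.32873 = 38.47577 Da

38.476 Da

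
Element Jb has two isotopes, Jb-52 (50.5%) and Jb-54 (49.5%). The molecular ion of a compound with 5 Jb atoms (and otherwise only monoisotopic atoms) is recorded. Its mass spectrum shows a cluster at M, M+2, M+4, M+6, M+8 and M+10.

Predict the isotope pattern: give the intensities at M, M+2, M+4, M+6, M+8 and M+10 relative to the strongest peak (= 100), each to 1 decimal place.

10.4 : 51.0 : 100.0 : 98.0 : 48.0 : 9.4

Each Jb atom is independently Jb-52 (p = 0.505) or Jb-54 (q = 0.495); the cluster is the binomial expansion (p + q)^5.
P(M) = 0.505^5 = 0.032844
P(M+2) = 5 × 0.505^4 × 0.495^1 = 0.160968
P(M+4) = 10 × 0.505^3 × 0.495^2 = 0.315562
P(M+6) = 10 × 0.505^2 × 0.495^3 = 0.309313
P(M+8) = 5 × 0.505^1 × 0.495^4 = 0.151594
P(M+10) = 0.495^5 = 0.029718
The M+4 peak is largest (0.315562); scaling to 100 gives 10.4 : 51.0 : 100.0 : 98.0 : 48.0 : 9.4.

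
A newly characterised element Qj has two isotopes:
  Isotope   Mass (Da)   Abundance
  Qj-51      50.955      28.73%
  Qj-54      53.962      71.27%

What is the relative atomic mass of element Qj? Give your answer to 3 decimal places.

Weight each isotope mass by its fractional abundance: 0.2873 × 50.955 + 0.7127 × 53.962
= 14.6394 + 38.4587 = 53.0981 Da

53.098 Da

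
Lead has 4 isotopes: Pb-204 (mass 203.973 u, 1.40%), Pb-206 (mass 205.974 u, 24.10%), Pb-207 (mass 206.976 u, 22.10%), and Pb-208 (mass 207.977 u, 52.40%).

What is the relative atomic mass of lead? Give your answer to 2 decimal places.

207.22 u

Average mass = Σ (abundance × isotope mass) = 0.0140 × 203.973 + 0.2410 × 205.974 + 0.2210 × 206.976 + 0.5240 × 207.977
= 2.8556 + 49.6397 + 45.7417 + 108.9799 = 207.2169 u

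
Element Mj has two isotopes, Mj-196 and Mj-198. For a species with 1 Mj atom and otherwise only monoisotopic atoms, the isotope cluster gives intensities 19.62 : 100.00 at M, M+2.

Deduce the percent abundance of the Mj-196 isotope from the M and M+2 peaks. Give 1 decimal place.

16.4%

Let p = fractional abundance of Mj-196. I(M+2)/I(M) = [C(1,1)·p^0·(1−p)] / p^1 = 1·(1−p)/p = 100.00/19.62 = 5.0968
(1−p)/p = 5.0968/1 = 5.0968  ⇒  p = 1/(1 + 5.0968) = 0.1640
Mj-196: 16.4%, Mj-198: 83.6%.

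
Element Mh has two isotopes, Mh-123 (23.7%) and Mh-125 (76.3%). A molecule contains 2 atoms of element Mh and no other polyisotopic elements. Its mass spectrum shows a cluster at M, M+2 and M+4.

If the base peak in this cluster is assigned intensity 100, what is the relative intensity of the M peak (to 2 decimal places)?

(0.237 + 0.763)^2 gives M 0.0562, M+2 0.3617, M+4 0.5822; the largest is M+4.
P(M+4) = C(2,2) × 0.237^0 × 0.763^2 = 1 × 1.0000 × 0.582169 = 0.582169 (base)
P(M) = C(2,0) × 0.237^2 × 0.763^0 = 1 × 0.056169 × 1.0000 = 0.056169
Relative intensity = 0.056169 / 0.582169 × 100 = 9.65

9.65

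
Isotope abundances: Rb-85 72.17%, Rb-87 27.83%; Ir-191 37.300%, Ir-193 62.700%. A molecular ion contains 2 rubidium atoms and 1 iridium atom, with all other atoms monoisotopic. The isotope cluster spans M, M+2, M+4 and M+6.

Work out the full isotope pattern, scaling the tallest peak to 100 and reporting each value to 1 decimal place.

40.8 : 100.0 : 58.9 : 10.2

Rubidium pattern (n=2): 0.52085089 : 0.40169822 : 0.07745089
Iridium pattern (n=1): 0.3730 : 0.6270
Convolve the two distributions (both contribute in 2-u steps):
  M: 0.52085089×0.3730 = 0.194277
  M+2: 0.52085089×0.6270 + 0.40169822×0.3730 = 0.476407
  M+4: 0.40169822×0.6270 + 0.07745089×0.3730 = 0.280754
  M+6: 0.07745089×0.6270 = 0.048562
Scale to base peak (0.476407) = 100: 40.8 : 100.0 : 58.9 : 10.2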